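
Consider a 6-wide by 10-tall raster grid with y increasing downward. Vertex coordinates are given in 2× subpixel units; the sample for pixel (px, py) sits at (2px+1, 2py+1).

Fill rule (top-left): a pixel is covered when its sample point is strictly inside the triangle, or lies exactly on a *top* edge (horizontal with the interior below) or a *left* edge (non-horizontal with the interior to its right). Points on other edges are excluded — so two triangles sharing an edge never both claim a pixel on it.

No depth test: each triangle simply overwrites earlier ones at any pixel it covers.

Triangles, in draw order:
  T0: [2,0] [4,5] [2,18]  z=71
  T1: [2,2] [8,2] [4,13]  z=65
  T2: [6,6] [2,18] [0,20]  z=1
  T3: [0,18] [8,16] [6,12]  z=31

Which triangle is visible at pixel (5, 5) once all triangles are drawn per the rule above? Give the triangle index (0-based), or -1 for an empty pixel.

T0:
  2·area = 36
  edge (2, 0)→(4, 5): d=(2,5) right/bottom  bias=-1
  edge (4, 5)→(2, 18): d=(-2,13) right/bottom  bias=-1
  edge (2, 18)→(2, 0): d=(0,-18) top-left  bias=+0
    (1,1)@(3, 3): e=[1,17,18] → #
    (2,1)@(5, 3): e=[-9,-9,54] → ·
    (1,2)@(3, 5): e=[5,13,18] → #
    (2,2)@(5, 5): e=[-5,-13,54] → ·
    (1,3)@(3, 7): e=[9,9,18] → #
    (2,3)@(5, 7): e=[-1,-17,54] → ·
    (1,4)@(3, 9): e=[13,5,18] → #
    (2,4)@(5, 9): e=[3,-21,54] → ·
    (1,5)@(3, 11): e=[17,1,18] → #
    (2,5)@(5, 11): e=[7,-25,54] → ·
    (1,6)@(3, 13): e=[21,-3,18] → ·
  covered (5 px):
    · · · · · ·
    · # · · · ·
    · # · · · ·
    · # · · · ·
    · # · · · ·
    · # · · · ·
    · · · · · ·
    · · · · · ·
    · · · · · ·
    · · · · · ·
T1:
  2·area = 66
  edge (2, 2)→(8, 2): d=(6,0) top-left  bias=+0
  edge (8, 2)→(4, 13): d=(-4,11) right/bottom  bias=-1
  edge (4, 13)→(2, 2): d=(-2,-11) top-left  bias=+0
    (1,1)@(3, 3): e=[6,51,9] → #
    (2,1)@(5, 3): e=[6,29,31] → #
    (3,1)@(7, 3): e=[6,7,53] → #
    (4,1)@(9, 3): e=[6,-15,75] → ·
    (1,2)@(3, 5): e=[18,43,5] → #
    (3,2)@(7, 5): e=[18,-1,49] → ·
    (1,3)@(3, 7): e=[30,35,1] → #
    (3,3)@(7, 7): e=[30,-9,45] → ·
    (1,4)@(3, 9): e=[42,27,-3] → ·
    (2,4)@(5, 9): e=[42,5,19] → #
    (3,4)@(7, 9): e=[42,-17,41] → ·
    (2,5)@(5, 11): e=[54,-3,15] → ·
  covered (8 px):
    · · · · · ·
    · # # # · ·
    · # # · · ·
    · # # · · ·
    · · # · · ·
    · · · · · ·
    · · · · · ·
    · · · · · ·
    · · · · · ·
    · · · · · ·
T2:
  2·area = 16
  edge (6, 6)→(2, 18): d=(-4,12) right/bottom  bias=-1
  edge (2, 18)→(0, 20): d=(-2,2) right/bottom  bias=-1
  edge (0, 20)→(6, 6): d=(6,-14) top-left  bias=+0
    (3,1)@(7, 3): e=[0,20,-4] → ·  [on edge]
    (2,4)@(5, 9): e=[0,12,4] → ·  [on edge]
    (5,4)@(11, 9): e=[-72,0,88] → ·  [on edge]
    (4,5)@(9, 11): e=[-56,0,72] → ·  [on edge]
    (1,6)@(3, 13): e=[8,8,0] → #  [on edge]
    (2,6)@(5, 13): e=[-16,4,28] → ·
    (3,6)@(7, 13): e=[-40,0,56] → ·  [on edge]
    (1,7)@(3, 15): e=[0,4,12] → ·  [on edge]
    (2,7)@(5, 15): e=[-24,0,40] → ·  [on edge]
    (1,8)@(3, 17): e=[-8,0,24] → ·  [on edge]
    (0,9)@(1, 19): e=[8,0,8] → ·  [on edge]
  covered (1 px):
    · · · · · ·
    · · · · · ·
    · · · · · ·
    · · · · · ·
    · · · · · ·
    · · · · · ·
    · # · · · ·
    · · · · · ·
    · · · · · ·
    · · · · · ·
T3:
  2·area = 36  (B↔C swapped to make it positive)
  edge (0, 18)→(6, 12): d=(6,-6) top-left  bias=+0
  edge (6, 12)→(8, 16): d=(2,4) right/bottom  bias=-1
  edge (8, 16)→(0, 18): d=(-8,2) right/bottom  bias=-1
    (5,3)@(11, 7): e=[0,-30,66] → ·  [on edge]
    (4,4)@(9, 9): e=[0,-18,54] → ·  [on edge]
    (3,5)@(7, 11): e=[0,-6,42] → ·  [on edge]
    (2,6)@(5, 13): e=[0,6,30] → #  [on edge]
    (3,6)@(7, 13): e=[12,-2,26] → ·
    (1,7)@(3, 15): e=[0,18,18] → #  [on edge]
    (3,7)@(7, 15): e=[24,2,10] → #
    (4,7)@(9, 15): e=[36,-6,6] → ·
    (0,8)@(1, 17): e=[0,30,6] → #  [on edge]
    (2,8)@(5, 17): e=[24,14,-2] → ·
    (3,8)@(7, 17): e=[36,6,-6] → ·
    (0,9)@(1, 19): e=[12,34,-10] → ·
  covered (6 px):
    · · · · · ·
    · · · · · ·
    · · · · · ·
    · · · · · ·
    · · · · · ·
    · · · · · ·
    · · # · · ·
    · # # # · ·
    # # · · · ·
    · · · · · ·

Z-buffer (winner per pixel, '.' = empty):
  . . . . . .
  . 1 1 1 . .
  . 1 1 . . .
  . 1 1 . . .
  . 0 1 . . .
  . 0 . . . .
  . 2 3 . . .
  . 3 3 3 . .
  3 3 . . . .
  . . . . . .

Result: -1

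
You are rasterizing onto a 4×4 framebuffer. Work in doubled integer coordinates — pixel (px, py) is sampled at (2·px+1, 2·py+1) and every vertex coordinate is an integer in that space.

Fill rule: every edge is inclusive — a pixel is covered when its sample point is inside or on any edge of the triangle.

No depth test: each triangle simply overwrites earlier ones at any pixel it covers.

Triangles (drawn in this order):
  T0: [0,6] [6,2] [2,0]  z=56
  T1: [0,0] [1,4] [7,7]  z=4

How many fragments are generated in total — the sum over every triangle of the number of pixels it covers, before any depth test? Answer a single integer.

T0:
  2·area = 28  (B↔C swapped to make it positive)
  edge (0, 6)→(2, 0): d=(2,-6) inclusive
  edge (2, 0)→(6, 2): d=(4,2) inclusive
  edge (6, 2)→(0, 6): d=(-6,4) inclusive
    (1,0)@(3, 1): e=[8,2,18] → X
    (2,0)@(5, 1): e=[20,-2,10] → .
    (0,1)@(1, 3): e=[0,14,14] → X  [on edge]
    (2,1)@(5, 3): e=[24,6,-2] → .
    (0,2)@(1, 5): e=[4,22,2] → X
    (1,2)@(3, 5): e=[16,18,-6] → .
    (0,3)@(1, 7): e=[8,30,-10] → .
  covered (4 px):
    . X . .
    X X . .
    X . . .
    . . . .
T1:
  2·area = 21  (B↔C swapped to make it positive)
  edge (0, 0)→(7, 7): d=(7,7) inclusive
  edge (7, 7)→(1, 4): d=(-6,-3) inclusive
  edge (1, 4)→(0, 0): d=(-1,-4) inclusive
    (0,0)@(1, 1): e=[0,18,3] → X  [on edge]
    (1,0)@(3, 1): e=[-14,24,11] → .
    (0,1)@(1, 3): e=[14,6,1] → X
    (1,1)@(3, 3): e=[0,12,9] → X  [on edge]
    (2,1)@(5, 3): e=[-14,18,17] → .
    (0,2)@(1, 5): e=[28,-6,-1] → .
    (1,2)@(3, 5): e=[14,0,7] → X  [on edge]
    (2,2)@(5, 5): e=[0,6,15] → X  [on edge]
    (3,2)@(7, 5): e=[-14,12,23] → .
    (1,3)@(3, 7): e=[28,-12,5] → .
    (2,3)@(5, 7): e=[14,-6,13] → .
    (3,3)@(7, 7): e=[0,0,21] → X  [on edge]
  covered (6 px):
    X . . .
    X X . .
    . X X .
    . . . X

Result: 10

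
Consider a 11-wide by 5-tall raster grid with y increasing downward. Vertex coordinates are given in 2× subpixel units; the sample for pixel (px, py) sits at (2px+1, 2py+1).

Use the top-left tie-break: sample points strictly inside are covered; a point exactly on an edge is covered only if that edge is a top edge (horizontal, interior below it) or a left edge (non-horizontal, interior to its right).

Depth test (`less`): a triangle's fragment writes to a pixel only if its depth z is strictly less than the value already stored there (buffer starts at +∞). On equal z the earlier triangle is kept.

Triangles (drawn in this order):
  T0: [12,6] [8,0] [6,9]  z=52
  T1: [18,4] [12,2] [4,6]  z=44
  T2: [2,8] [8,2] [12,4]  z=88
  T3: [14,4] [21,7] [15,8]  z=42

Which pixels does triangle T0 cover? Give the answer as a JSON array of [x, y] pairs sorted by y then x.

T0:
  2·area = 48  (B↔C swapped to make it positive)
  edge (12, 6)→(6, 9): d=(-6,3) right/bottom  bias=-1
  edge (6, 9)→(8, 0): d=(2,-9) top-left  bias=+0
  edge (8, 0)→(12, 6): d=(4,6) right/bottom  bias=-1
    (4,1)@(9, 3): e=[27,15,6] → #
    (5,1)@(11, 3): e=[21,33,-6] → ·
    (3,2)@(7, 5): e=[21,1,26] → #
    (5,2)@(11, 5): e=[9,37,2] → #
    (6,2)@(13, 5): e=[3,55,-10] → ·
    (3,3)@(7, 7): e=[9,5,34] → #
    (5,3)@(11, 7): e=[-3,41,10] → ·
    (3,4)@(7, 9): e=[-3,9,42] → ·
    (4,4)@(9, 9): e=[-9,27,30] → ·
  covered (6 px):
    · · · · · · · · · · ·
    · · · · # · · · · · ·
    · · · # # # · · · · ·
    · · · # # · · · · · ·
    · · · · · · · · · · ·
T1:
  2·area = 40  (B↔C swapped to make it positive)
  edge (18, 4)→(4, 6): d=(-14,2) right/bottom  bias=-1
  edge (4, 6)→(12, 2): d=(8,-4) top-left  bias=+0
  edge (12, 2)→(18, 4): d=(6,2) right/bottom  bias=-1
    (4,0)@(9, 1): e=[60,-20,0] → ·  [on edge]
    (5,1)@(11, 3): e=[28,4,8] → #
    (6,1)@(13, 3): e=[24,12,4] → #
    (7,1)@(15, 3): e=[20,20,0] → ·  [on edge]
    (3,2)@(7, 5): e=[8,4,28] → #
    (4,2)@(9, 5): e=[4,12,24] → #
    (5,2)@(11, 5): e=[0,20,20] → ·  [on edge]
    (6,2)@(13, 5): e=[-4,28,16] → ·
    (10,2)@(21, 5): e=[-20,60,0] → ·  [on edge]
    (3,3)@(7, 7): e=[-20,20,40] → ·
    (4,3)@(9, 7): e=[-24,28,36] → ·
  covered (4 px):
    · · · · · · · · · · ·
    · · · · · # # · · · ·
    · · · # # · · · · · ·
    · · · · · · · · · · ·
    · · · · · · · · · · ·
T2:
  2·area = 36
  edge (2, 8)→(8, 2): d=(6,-6) top-left  bias=+0
  edge (8, 2)→(12, 4): d=(4,2) right/bottom  bias=-1
  edge (12, 4)→(2, 8): d=(-10,4) right/bottom  bias=-1
    (4,0)@(9, 1): e=[0,-6,42] → ·  [on edge]
    (3,1)@(7, 3): e=[0,6,30] → #  [on edge]
    (4,1)@(9, 3): e=[12,2,22] → #
    (5,1)@(11, 3): e=[24,-2,14] → ·
    (2,2)@(5, 5): e=[0,18,18] → #  [on edge]
    (5,2)@(11, 5): e=[36,6,-6] → ·
    (1,3)@(3, 7): e=[0,30,6] → #  [on edge]
    (2,3)@(5, 7): e=[12,26,-2] → ·
    (3,3)@(7, 7): e=[24,22,-10] → ·
    (4,3)@(9, 7): e=[36,18,-18] → ·
    (0,4)@(1, 9): e=[0,42,-6] → ·  [on edge]
    (1,4)@(3, 9): e=[12,38,-14] → ·
  covered (6 px):
    · · · · · · · · · · ·
    · · · # # · · · · · ·
    · · # # # · · · · · ·
    · # · · · · · · · · ·
    · · · · · · · · · · ·
T3:
  2·area = 25
  edge (14, 4)→(21, 7): d=(7,3) right/bottom  bias=-1
  edge (21, 7)→(15, 8): d=(-6,1) right/bottom  bias=-1
  edge (15, 8)→(14, 4): d=(-1,-4) top-left  bias=+0
    (3,0)@(7, 1): e=[0,50,-25] → ·  [on edge]
    (7,2)@(15, 5): e=[4,18,3] → #
    (8,2)@(17, 5): e=[-2,16,11] → ·
    (7,3)@(15, 7): e=[18,6,1] → #
    (8,3)@(17, 7): e=[12,4,9] → #
    (9,3)@(19, 7): e=[6,2,17] → #
    (10,3)@(21, 7): e=[0,0,25] → ·  [on edge]
    (4,4)@(9, 9): e=[50,0,-25] → ·  [on edge]
    (7,4)@(15, 9): e=[32,-6,-1] → ·
    (8,4)@(17, 9): e=[26,-8,7] → ·
    (9,4)@(19, 9): e=[20,-10,15] → ·
  covered (4 px):
    · · · · · · · · · · ·
    · · · · · · · · · · ·
    · · · · · · · # · · ·
    · · · · · · · # # # ·
    · · · · · · · · · · ·

Result: [[4,1],[3,2],[4,2],[5,2],[3,3],[4,3]]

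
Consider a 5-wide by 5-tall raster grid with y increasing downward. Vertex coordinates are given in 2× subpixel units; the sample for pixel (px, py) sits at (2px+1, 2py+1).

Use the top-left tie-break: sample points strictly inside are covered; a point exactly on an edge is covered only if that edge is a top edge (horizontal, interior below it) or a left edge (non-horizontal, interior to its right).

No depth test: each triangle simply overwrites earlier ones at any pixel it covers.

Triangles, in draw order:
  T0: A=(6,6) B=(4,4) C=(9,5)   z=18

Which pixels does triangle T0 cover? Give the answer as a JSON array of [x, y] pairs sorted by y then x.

T0:
  2·area = 8
  edge (6, 6)→(4, 4): d=(-2,-2) top-left  bias=+0
  edge (4, 4)→(9, 5): d=(5,1) right/bottom  bias=-1
  edge (9, 5)→(6, 6): d=(-3,1) right/bottom  bias=-1
    (0,0)@(1, 1): e=[0,-12,20] → ·  [on edge]
    (1,1)@(3, 3): e=[0,-4,12] → ·  [on edge]
    (2,2)@(5, 5): e=[0,4,4] → #  [on edge]
    (3,2)@(7, 5): e=[4,2,2] → #
    (4,2)@(9, 5): e=[8,0,0] → ·  [on edge]
    (1,3)@(3, 7): e=[-8,16,0] → ·  [on edge]
    (2,3)@(5, 7): e=[-4,14,-2] → ·
    (3,3)@(7, 7): e=[0,12,-4] → ·  [on edge]
    (4,4)@(9, 9): e=[0,20,-12] → ·  [on edge]
  covered (2 px):
    · · · · ·
    · · · · ·
    · · # # ·
    · · · · ·
    · · · · ·

Result: [[2,2],[3,2]]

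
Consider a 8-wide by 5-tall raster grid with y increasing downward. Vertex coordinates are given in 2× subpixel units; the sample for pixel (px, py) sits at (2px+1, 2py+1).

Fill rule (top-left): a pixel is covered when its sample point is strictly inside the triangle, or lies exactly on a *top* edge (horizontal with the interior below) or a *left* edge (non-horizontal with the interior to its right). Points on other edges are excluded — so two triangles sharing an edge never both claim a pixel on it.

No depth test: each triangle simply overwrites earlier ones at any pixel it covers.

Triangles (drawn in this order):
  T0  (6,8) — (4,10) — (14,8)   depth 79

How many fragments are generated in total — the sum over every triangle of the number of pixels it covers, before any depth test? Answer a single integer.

T0:
  2·area = 16  (B↔C swapped to make it positive)
  edge (6, 8)→(14, 8): d=(8,0) top-left  bias=+0
  edge (14, 8)→(4, 10): d=(-10,2) right/bottom  bias=-1
  edge (4, 10)→(6, 8): d=(2,-2) top-left  bias=+0
    (6,0)@(13, 1): e=[-56,72,0] → ·  [on edge]
    (5,1)@(11, 3): e=[-40,56,0] → ·  [on edge]
    (4,2)@(9, 5): e=[-24,40,0] → ·  [on edge]
    (3,3)@(7, 7): e=[-8,24,0] → ·  [on edge]
    (2,4)@(5, 9): e=[8,8,0] → #  [on edge]
    (3,4)@(7, 9): e=[8,4,4] → #
    (4,4)@(9, 9): e=[8,0,8] → ·  [on edge]
  covered (2 px):
    · · · · · · · ·
    · · · · · · · ·
    · · · · · · · ·
    · · · · · · · ·
    · · # # · · · ·

Answer: 2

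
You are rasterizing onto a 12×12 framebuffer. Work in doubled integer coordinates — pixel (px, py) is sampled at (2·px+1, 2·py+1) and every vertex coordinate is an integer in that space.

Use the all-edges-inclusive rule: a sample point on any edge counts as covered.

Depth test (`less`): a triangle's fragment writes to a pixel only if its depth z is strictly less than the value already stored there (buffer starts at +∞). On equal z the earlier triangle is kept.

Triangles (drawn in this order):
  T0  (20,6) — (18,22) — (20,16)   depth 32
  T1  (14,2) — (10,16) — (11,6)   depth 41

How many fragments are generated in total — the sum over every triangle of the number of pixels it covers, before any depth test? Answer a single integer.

T0:
  2·area = 20  (B↔C swapped to make it positive)
  edge (20, 6)→(20, 16): d=(0,10) inclusive
  edge (20, 16)→(18, 22): d=(-2,6) inclusive
  edge (18, 22)→(20, 6): d=(2,-16) inclusive
    (11,3)@(23, 7): e=[-30,0,50] → ·  [on edge]
    (10,6)@(21, 13): e=[-10,0,30] → ·  [on edge]
    (9,7)@(19, 15): e=[10,8,2] → █
    (10,7)@(21, 15): e=[-10,-4,34] → ·
    (9,8)@(19, 17): e=[10,4,6] → █
    (10,8)@(21, 17): e=[-10,-8,38] → ·
    (9,9)@(19, 19): e=[10,0,10] → █  [on edge]
    (10,9)@(21, 19): e=[-10,-12,42] → ·
    (9,10)@(19, 21): e=[10,-4,14] → ·
  covered (3 px):
    · · · · · · · · · · · ·
    · · · · · · · · · · · ·
    · · · · · · · · · · · ·
    · · · · · · · · · · · ·
    · · · · · · · · · · · ·
    · · · · · · · · · · · ·
    · · · · · · · · · · · ·
    · · · · · · · · · █ · ·
    · · · · · · · · · █ · ·
    · · · · · · · · · █ · ·
    · · · · · · · · · · · ·
    · · · · · · · · · · · ·
T1:
  2·area = 26
  edge (14, 2)→(10, 16): d=(-4,14) inclusive
  edge (10, 16)→(11, 6): d=(1,-10) inclusive
  edge (11, 6)→(14, 2): d=(3,-4) inclusive
    (6,2)@(13, 5): e=[2,19,5] → █
    (7,2)@(15, 5): e=[-26,39,13] → ·
    (5,3)@(11, 7): e=[22,1,3] → █
    (6,3)@(13, 7): e=[-6,21,11] → ·
    (5,4)@(11, 9): e=[14,3,9] → █
    (6,4)@(13, 9): e=[-14,23,17] → ·
    (5,5)@(11, 11): e=[6,5,15] → █
    (6,5)@(13, 11): e=[-22,25,23] → ·
    (5,6)@(11, 13): e=[-2,7,21] → ·
  covered (4 px):
    · · · · · · · · · · · ·
    · · · · · · · · · · · ·
    · · · · · · █ · · · · ·
    · · · · · █ · · · · · ·
    · · · · · █ · · · · · ·
    · · · · · █ · · · · · ·
    · · · · · · · · · · · ·
    · · · · · · · · · · · ·
    · · · · · · · · · · · ·
    · · · · · · · · · · · ·
    · · · · · · · · · · · ·
    · · · · · · · · · · · ·

Final: 7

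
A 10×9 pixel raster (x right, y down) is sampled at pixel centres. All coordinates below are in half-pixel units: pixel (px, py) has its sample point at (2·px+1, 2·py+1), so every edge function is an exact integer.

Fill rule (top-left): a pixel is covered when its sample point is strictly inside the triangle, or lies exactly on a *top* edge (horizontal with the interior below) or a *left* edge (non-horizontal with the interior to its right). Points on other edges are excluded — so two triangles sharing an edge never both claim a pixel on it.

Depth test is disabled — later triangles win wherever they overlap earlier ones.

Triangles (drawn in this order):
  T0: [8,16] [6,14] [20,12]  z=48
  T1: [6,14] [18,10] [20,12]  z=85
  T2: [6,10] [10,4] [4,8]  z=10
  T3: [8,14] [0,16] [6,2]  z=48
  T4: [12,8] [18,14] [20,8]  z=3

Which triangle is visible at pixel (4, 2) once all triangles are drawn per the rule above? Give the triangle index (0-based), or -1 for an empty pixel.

T0:
  2·area = 32
  edge (8, 16)→(6, 14): d=(-2,-2) top-left  bias=+0
  edge (6, 14)→(20, 12): d=(14,-2) top-left  bias=+0
  edge (20, 12)→(8, 16): d=(-12,4) right/bottom  bias=-1
    (0,4)@(1, 9): e=[0,-80,112] → ·  [on edge]
    (1,5)@(3, 11): e=[0,-48,80] → ·  [on edge]
    (2,6)@(5, 13): e=[0,-16,48] → ·  [on edge]
    (6,6)@(13, 13): e=[16,0,16] → #  [on edge]
    (7,6)@(15, 13): e=[20,4,8] → #
    (8,6)@(17, 13): e=[24,8,0] → ·  [on edge]
    (3,7)@(7, 15): e=[0,16,16] → #  [on edge]
    (4,7)@(9, 15): e=[4,20,8] → #
    (5,7)@(11, 15): e=[8,24,0] → ·  [on edge]
    (6,7)@(13, 15): e=[12,28,-8] → ·
    (7,7)@(15, 15): e=[16,32,-16] → ·
    (2,8)@(5, 17): e=[-8,40,0] → ·  [on edge]
    (4,8)@(9, 17): e=[0,48,-16] → ·  [on edge]
  covered (4 px):
    · · · · · · · · · ·
    · · · · · · · · · ·
    · · · · · · · · · ·
    · · · · · · · · · ·
    · · · · · · · · · ·
    · · · · · · · · · ·
    · · · · · · # # · ·
    · · · # # · · · · ·
    · · · · · · · · · ·
T1:
  2·area = 32
  edge (6, 14)→(18, 10): d=(12,-4) top-left  bias=+0
  edge (18, 10)→(20, 12): d=(2,2) right/bottom  bias=-1
  edge (20, 12)→(6, 14): d=(-14,2) right/bottom  bias=-1
    (4,0)@(9, 1): e=[-144,0,176] → ·  [on edge]
    (5,1)@(11, 3): e=[-112,0,144] → ·  [on edge]
    (6,2)@(13, 5): e=[-80,0,112] → ·  [on edge]
    (7,3)@(15, 7): e=[-48,0,80] → ·  [on edge]
    (8,4)@(17, 9): e=[-16,0,48] → ·  [on edge]
    (7,5)@(15, 11): e=[0,8,24] → #  [on edge]
    (8,5)@(17, 11): e=[8,4,20] → #
    (9,5)@(19, 11): e=[16,0,16] → ·  [on edge]
    (4,6)@(9, 13): e=[0,24,8] → #  [on edge]
    (5,6)@(11, 13): e=[8,20,4] → #
    (6,6)@(13, 13): e=[16,16,0] → ·  [on edge]
    (7,6)@(15, 13): e=[24,12,-4] → ·
    (1,7)@(3, 15): e=[0,40,-8] → ·  [on edge]
  covered (4 px):
    · · · · · · · · · ·
    · · · · · · · · · ·
    · · · · · · · · · ·
    · · · · · · · · · ·
    · · · · · · · · · ·
    · · · · · · · # # ·
    · · · · # # · · · ·
    · · · · · · · · · ·
    · · · · · · · · · ·
T2:
  2·area = 20  (B↔C swapped to make it positive)
  edge (6, 10)→(4, 8): d=(-2,-2) top-left  bias=+0
  edge (4, 8)→(10, 4): d=(6,-4) top-left  bias=+0
  edge (10, 4)→(6, 10): d=(-4,6) right/bottom  bias=-1
    (0,2)@(1, 5): e=[0,-30,50] → ·  [on edge]
    (4,2)@(9, 5): e=[16,2,2] → #
    (5,2)@(11, 5): e=[20,10,-10] → ·
    (1,3)@(3, 7): e=[0,-10,30] → ·  [on edge]
    (3,3)@(7, 7): e=[8,6,6] → #
    (4,3)@(9, 7): e=[12,14,-6] → ·
    (2,4)@(5, 9): e=[0,10,10] → #  [on edge]
    (3,4)@(7, 9): e=[4,18,-2] → ·
    (2,5)@(5, 11): e=[-4,22,2] → ·
    (3,5)@(7, 11): e=[0,30,-10] → ·  [on edge]
    (4,6)@(9, 13): e=[0,50,-30] → ·  [on edge]
    (5,7)@(11, 15): e=[0,70,-50] → ·  [on edge]
    (6,8)@(13, 17): e=[0,90,-70] → ·  [on edge]
  covered (3 px):
    · · · · · · · · · ·
    · · · · · · · · · ·
    · · · · # · · · · ·
    · · · # · · · · · ·
    · · # · · · · · · ·
    · · · · · · · · · ·
    · · · · · · · · · ·
    · · · · · · · · · ·
    · · · · · · · · · ·
T3:
  2·area = 100
  edge (8, 14)→(0, 16): d=(-8,2) right/bottom  bias=-1
  edge (0, 16)→(6, 2): d=(6,-14) top-left  bias=+0
  edge (6, 2)→(8, 14): d=(2,12) right/bottom  bias=-1
    (2,2)@(5, 5): e=[78,4,18] → #
    (3,2)@(7, 5): e=[74,32,-6] → ·
    (2,3)@(5, 7): e=[62,16,22] → #
    (3,3)@(7, 7): e=[58,44,-2] → ·
    (1,4)@(3, 9): e=[50,0,50] → #  [on edge]
    (3,4)@(7, 9): e=[42,56,2] → #
    (4,4)@(9, 9): e=[38,84,-22] → ·
    (1,5)@(3, 11): e=[34,12,54] → #
    (4,5)@(9, 11): e=[22,96,-18] → ·
    (1,6)@(3, 13): e=[18,24,58] → #
    (4,6)@(9, 13): e=[6,108,-14] → ·
    (0,7)@(1, 15): e=[6,8,86] → #
  covered (13 px):
    · · · · · · · · · ·
    · · · · · · · · · ·
    · · # · · · · · · ·
    · · # · · · · · · ·
    · # # # · · · · · ·
    · # # # · · · · · ·
    · # # # · · · · · ·
    # # · · · · · · · ·
    · · · · · · · · · ·
T4:
  2·area = 48  (B↔C swapped to make it positive)
  edge (12, 8)→(20, 8): d=(8,0) top-left  bias=+0
  edge (20, 8)→(18, 14): d=(-2,6) right/bottom  bias=-1
  edge (18, 14)→(12, 8): d=(-6,-6) top-left  bias=+0
    (2,0)@(5, 1): e=[-56,104,0] → ·  [on edge]
    (3,1)@(7, 3): e=[-40,88,0] → ·  [on edge]
    (4,2)@(9, 5): e=[-24,72,0] → ·  [on edge]
    (5,3)@(11, 7): e=[-8,56,0] → ·  [on edge]
    (6,4)@(13, 9): e=[8,40,0] → #  [on edge]
    (7,4)@(15, 9): e=[8,28,12] → #
    (8,4)@(17, 9): e=[8,16,24] → #
    (9,4)@(19, 9): e=[8,4,36] → #
    (6,5)@(13, 11): e=[24,36,-12] → ·
    (7,5)@(15, 11): e=[24,24,0] → #  [on edge]
    (9,5)@(19, 11): e=[24,0,24] → ·  [on edge]
    (7,6)@(15, 13): e=[40,20,-12] → ·
    (8,6)@(17, 13): e=[40,8,0] → #  [on edge]
    (9,7)@(19, 15): e=[56,-8,0] → ·  [on edge]
    (8,8)@(17, 17): e=[72,0,-24] → ·  [on edge]
  covered (7 px):
    · · · · · · · · · ·
    · · · · · · · · · ·
    · · · · · · · · · ·
    · · · · · · · · · ·
    · · · · · · # # # #
    · · · · · · · # # ·
    · · · · · · · · # ·
    · · · · · · · · · ·
    · · · · · · · · · ·

Z-buffer (winner per pixel, '.' = empty):
  . . . . . . . . . .
  . . . . . . . . . .
  . . 3 . 2 . . . . .
  . . 3 2 . . . . . .
  . 3 3 3 . . 4 4 4 4
  . 3 3 3 . . . 4 4 .
  . 3 3 3 1 1 0 0 4 .
  3 3 . 0 0 . . . . .
  . . . . . . . . . .

Answer: 2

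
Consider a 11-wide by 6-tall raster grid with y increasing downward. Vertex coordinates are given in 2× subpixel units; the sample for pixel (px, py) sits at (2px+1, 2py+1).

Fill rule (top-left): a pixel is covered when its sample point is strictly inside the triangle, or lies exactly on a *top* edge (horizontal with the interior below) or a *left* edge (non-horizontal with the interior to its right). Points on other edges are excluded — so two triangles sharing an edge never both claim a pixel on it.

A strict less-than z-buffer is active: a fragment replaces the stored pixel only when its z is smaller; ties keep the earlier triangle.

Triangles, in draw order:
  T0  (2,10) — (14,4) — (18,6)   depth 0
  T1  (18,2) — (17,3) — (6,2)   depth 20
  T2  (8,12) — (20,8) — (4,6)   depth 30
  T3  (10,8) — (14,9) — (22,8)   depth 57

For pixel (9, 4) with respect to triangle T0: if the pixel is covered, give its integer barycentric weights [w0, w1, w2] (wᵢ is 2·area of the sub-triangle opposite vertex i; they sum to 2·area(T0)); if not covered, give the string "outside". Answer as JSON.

T0:
  2·area = 48
  edge (2, 10)→(14, 4): d=(12,-6) top-left  bias=+0
  edge (14, 4)→(18, 6): d=(4,2) right/bottom  bias=-1
  edge (18, 6)→(2, 10): d=(-16,4) right/bottom  bias=-1
    (6,2)@(13, 5): e=[6,6,36] → X
    (7,2)@(15, 5): e=[18,2,28] → X
    (8,2)@(17, 5): e=[30,-2,20] → .
    (4,3)@(9, 7): e=[6,22,20] → X
    (5,3)@(11, 7): e=[18,18,12] → X
    (7,3)@(15, 7): e=[42,10,-4] → .
    (2,4)@(5, 9): e=[6,38,4] → X
    (3,4)@(7, 9): e=[18,34,-4] → .
    (4,4)@(9, 9): e=[30,30,-12] → .
    (5,4)@(11, 9): e=[42,26,-20] → .
    (6,4)@(13, 9): e=[54,22,-28] → .
    (2,5)@(5, 11): e=[30,46,-28] → .
  covered (6 px):
    . . . . . . . . . . .
    . . . . . . . . . . .
    . . . . . . X X . . .
    . . . . X X X . . . .
    . . X . . . . . . . .
    . . . . . . . . . . .
T1:
  2·area = 12
  edge (18, 2)→(17, 3): d=(-1,1) right/bottom  bias=-1
  edge (17, 3)→(6, 2): d=(-11,-1) top-left  bias=+0
  edge (6, 2)→(18, 2): d=(12,0) top-left  bias=+0
    (9,0)@(19, 1): e=[0,24,-12] → .  [on edge]
    (8,1)@(17, 3): e=[0,0,12] → .  [on edge]
    (7,2)@(15, 5): e=[0,-24,36] → .  [on edge]
    (6,3)@(13, 7): e=[0,-48,60] → .  [on edge]
    (5,4)@(11, 9): e=[0,-72,84] → .  [on edge]
    (4,5)@(9, 11): e=[0,-96,108] → .  [on edge]
  covered (0 px):
    . . . . . . . . . . .
    . . . . . . . . . . .
    . . . . . . . . . . .
    . . . . . . . . . . .
    . . . . . . . . . . .
    . . . . . . . . . . .
T2:
  2·area = 88  (B↔C swapped to make it positive)
  edge (8, 12)→(4, 6): d=(-4,-6) top-left  bias=+0
  edge (4, 6)→(20, 8): d=(16,2) right/bottom  bias=-1
  edge (20, 8)→(8, 12): d=(-12,4) right/bottom  bias=-1
    (2,3)@(5, 7): e=[2,14,72] → X
    (3,3)@(7, 7): e=[14,10,64] → X
    (4,3)@(9, 7): e=[26,6,56] → X
    (5,3)@(11, 7): e=[38,2,48] → X
    (6,3)@(13, 7): e=[50,-2,40] → .
    (2,4)@(5, 9): e=[-6,46,48] → .
    (3,4)@(7, 9): e=[6,42,40] → X
    (6,4)@(13, 9): e=[42,30,16] → X
    (7,4)@(15, 9): e=[54,26,8] → X
    (8,4)@(17, 9): e=[66,22,0] → .  [on edge]
    (3,5)@(7, 11): e=[-2,74,16] → .
    (4,5)@(9, 11): e=[10,70,8] → X
    (5,5)@(11, 11): e=[22,66,0] → .  [on edge]
  covered (10 px):
    . . . . . . . . . . .
    . . . . . . . . . . .
    . . . . . . . . . . .
    . . X X X X . . . . .
    . . . X X X X X . . .
    . . . . X . . . . . .
T3:
  2·area = 12  (B↔C swapped to make it positive)
  edge (10, 8)→(22, 8): d=(12,0) top-left  bias=+0
  edge (22, 8)→(14, 9): d=(-8,1) right/bottom  bias=-1
  edge (14, 9)→(10, 8): d=(-4,-1) top-left  bias=+0
  covered (0 px):
    . . . . . . . . . . .
    . . . . . . . . . . .
    . . . . . . . . . . .
    . . . . . . . . . . .
    . . . . . . . . . . .
    . . . . . . . . . . .

Answer: "outside"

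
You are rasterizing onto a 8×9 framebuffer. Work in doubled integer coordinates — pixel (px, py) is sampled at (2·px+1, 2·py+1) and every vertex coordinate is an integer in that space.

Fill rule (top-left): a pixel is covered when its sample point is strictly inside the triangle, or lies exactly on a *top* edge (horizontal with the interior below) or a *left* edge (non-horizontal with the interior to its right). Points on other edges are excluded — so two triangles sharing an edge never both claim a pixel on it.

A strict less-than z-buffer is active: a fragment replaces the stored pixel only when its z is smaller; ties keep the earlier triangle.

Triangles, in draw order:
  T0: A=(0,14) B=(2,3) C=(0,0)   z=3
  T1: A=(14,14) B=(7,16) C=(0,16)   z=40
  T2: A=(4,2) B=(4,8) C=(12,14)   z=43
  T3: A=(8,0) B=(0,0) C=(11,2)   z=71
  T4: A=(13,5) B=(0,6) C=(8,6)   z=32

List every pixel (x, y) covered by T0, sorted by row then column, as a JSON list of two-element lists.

T0:
  2·area = 28  (B↔C swapped to make it positive)
  edge (0, 14)→(0, 0): d=(0,-14) top-left  bias=+0
  edge (0, 0)→(2, 3): d=(2,3) right/bottom  bias=-1
  edge (2, 3)→(0, 14): d=(-2,11) right/bottom  bias=-1
    (0,1)@(1, 3): e=[14,3,11] → X
    (1,1)@(3, 3): e=[42,-3,-11] → .
    (0,2)@(1, 5): e=[14,7,7] → X
    (1,2)@(3, 5): e=[42,1,-15] → .
    (0,3)@(1, 7): e=[14,11,3] → X
    (1,3)@(3, 7): e=[42,5,-19] → .
    (0,4)@(1, 9): e=[14,15,-1] → .
  covered (3 px):
    . . . . . . . .
    X . . . . . . .
    X . . . . . . .
    X . . . . . . .
    . . . . . . . .
    . . . . . . . .
    . . . . . . . .
    . . . . . . . .
    . . . . . . . .
T1:
  2·area = 14
  edge (14, 14)→(7, 16): d=(-7,2) right/bottom  bias=-1
  edge (7, 16)→(0, 16): d=(-7,0) right/bottom  bias=-1
  edge (0, 16)→(14, 14): d=(14,-2) top-left  bias=+0
    (3,7)@(7, 15): e=[7,7,0] → X  [on edge]
    (4,7)@(9, 15): e=[3,7,4] → X
    (5,7)@(11, 15): e=[-1,7,8] → .
    (3,8)@(7, 17): e=[-7,-7,28] → .
    (4,8)@(9, 17): e=[-11,-7,32] → .
  covered (2 px):
    . . . . . . . .
    . . . . . . . .
    . . . . . . . .
    . . . . . . . .
    . . . . . . . .
    . . . . . . . .
    . . . . . . . .
    . . . X X . . .
    . . . . . . . .
T2:
  2·area = 48  (B↔C swapped to make it positive)
  edge (4, 2)→(12, 14): d=(8,12) right/bottom  bias=-1
  edge (12, 14)→(4, 8): d=(-8,-6) top-left  bias=+0
  edge (4, 8)→(4, 2): d=(0,-6) top-left  bias=+0
    (2,2)@(5, 5): e=[12,30,6] → X
    (3,2)@(7, 5): e=[-12,42,18] → .
    (2,3)@(5, 7): e=[28,14,6] → X
    (3,3)@(7, 7): e=[4,26,18] → X
    (4,3)@(9, 7): e=[-20,38,30] → .
    (2,4)@(5, 9): e=[44,-2,6] → .
    (3,4)@(7, 9): e=[20,10,18] → X
    (4,4)@(9, 9): e=[-4,22,30] → .
    (3,5)@(7, 11): e=[36,-6,18] → .
    (4,5)@(9, 11): e=[12,6,30] → X
    (5,5)@(11, 11): e=[-12,18,42] → .
    (4,6)@(9, 13): e=[28,-10,30] → .
  covered (6 px):
    . . . . . . . .
    . . . . . . . .
    . . X . . . . .
    . . X X . . . .
    . . . X . . . .
    . . . . X . . .
    . . . . . X . .
    . . . . . . . .
    . . . . . . . .
T3:
  2·area = 16  (B↔C swapped to make it positive)
  edge (8, 0)→(11, 2): d=(3,2) right/bottom  bias=-1
  edge (11, 2)→(0, 0): d=(-11,-2) top-left  bias=+0
  edge (0, 0)→(8, 0): d=(8,0) top-left  bias=+0
    (3,0)@(7, 1): e=[5,3,8] → X
    (4,0)@(9, 1): e=[1,7,8] → X
    (5,0)@(11, 1): e=[-3,11,8] → .
    (3,1)@(7, 3): e=[11,-19,24] → .
    (4,1)@(9, 3): e=[7,-15,24] → .
  covered (2 px):
    . . . X X . . .
    . . . . . . . .
    . . . . . . . .
    . . . . . . . .
    . . . . . . . .
    . . . . . . . .
    . . . . . . . .
    . . . . . . . .
    . . . . . . . .
T4:
  2·area = 8  (B↔C swapped to make it positive)
  edge (13, 5)→(8, 6): d=(-5,1) right/bottom  bias=-1
  edge (8, 6)→(0, 6): d=(-8,0) right/bottom  bias=-1
  edge (0, 6)→(13, 5): d=(13,-1) top-left  bias=+0
    (6,2)@(13, 5): e=[0,8,0] → .  [on edge]
    (1,3)@(3, 7): e=[0,-8,16] → .  [on edge]
  covered (0 px):
    . . . . . . . .
    . . . . . . . .
    . . . . . . . .
    . . . . . . . .
    . . . . . . . .
    . . . . . . . .
    . . . . . . . .
    . . . . . . . .
    . . . . . . . .

Answer: [[0,1],[0,2],[0,3]]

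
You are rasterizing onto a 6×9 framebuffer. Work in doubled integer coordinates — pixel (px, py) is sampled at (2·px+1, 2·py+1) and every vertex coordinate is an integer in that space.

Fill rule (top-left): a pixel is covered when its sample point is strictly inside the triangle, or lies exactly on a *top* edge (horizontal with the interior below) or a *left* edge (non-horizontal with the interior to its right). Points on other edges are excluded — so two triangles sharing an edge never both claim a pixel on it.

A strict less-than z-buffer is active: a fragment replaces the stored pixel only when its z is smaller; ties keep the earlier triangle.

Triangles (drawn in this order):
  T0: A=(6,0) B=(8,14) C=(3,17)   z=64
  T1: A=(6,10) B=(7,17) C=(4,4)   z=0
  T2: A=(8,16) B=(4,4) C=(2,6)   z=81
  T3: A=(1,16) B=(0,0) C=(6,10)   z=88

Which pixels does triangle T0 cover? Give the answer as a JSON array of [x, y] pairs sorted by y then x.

T0:
  2·area = 76
  edge (6, 0)→(8, 14): d=(2,14) right/bottom  bias=-1
  edge (8, 14)→(3, 17): d=(-5,3) right/bottom  bias=-1
  edge (3, 17)→(6, 0): d=(3,-17) top-left  bias=+0
    (2,3)@(5, 7): e=[28,44,4] → #
    (3,3)@(7, 7): e=[0,38,38] → ·  [on edge]
    (2,4)@(5, 9): e=[32,34,10] → #
    (3,4)@(7, 9): e=[4,28,44] → #
    (4,4)@(9, 9): e=[-24,22,78] → ·
    (2,5)@(5, 11): e=[36,24,16] → #
    (4,5)@(9, 11): e=[-20,12,84] → ·
    (2,6)@(5, 13): e=[40,14,22] → #
    (4,6)@(9, 13): e=[-16,2,90] → ·
    (2,7)@(5, 15): e=[44,4,28] → #
    (3,7)@(7, 15): e=[16,-2,62] → ·
    (1,8)@(3, 17): e=[76,0,0] → ·  [on edge]
  covered (8 px):
    · · · · · ·
    · · · · · ·
    · · · · · ·
    · · # · · ·
    · · # # · ·
    · · # # · ·
    · · # # · ·
    · · # · · ·
    · · · · · ·
T1:
  2·area = 8
  edge (6, 10)→(7, 17): d=(1,7) right/bottom  bias=-1
  edge (7, 17)→(4, 4): d=(-3,-13) top-left  bias=+0
  edge (4, 4)→(6, 10): d=(2,6) right/bottom  bias=-1
    (1,0)@(3, 1): e=[12,-4,0] → ·  [on edge]
    (2,1)@(5, 3): e=[0,16,-8] → ·  [on edge]
    (2,3)@(5, 7): e=[4,4,0] → ·  [on edge]
    (3,6)@(7, 13): e=[-4,12,0] → ·  [on edge]
    (3,8)@(7, 17): e=[0,0,8] → ·  [on edge]
  covered (0 px):
    · · · · · ·
    · · · · · ·
    · · · · · ·
    · · · · · ·
    · · · · · ·
    · · · · · ·
    · · · · · ·
    · · · · · ·
    · · · · · ·
T2:
  2·area = 32  (B↔C swapped to make it positive)
  edge (8, 16)→(2, 6): d=(-6,-10) top-left  bias=+0
  edge (2, 6)→(4, 4): d=(2,-2) top-left  bias=+0
  edge (4, 4)→(8, 16): d=(4,12) right/bottom  bias=-1
    (1,0)@(3, 1): e=[40,-8,0] → ·  [on edge]
    (3,0)@(7, 1): e=[80,0,-48] → ·  [on edge]
    (2,1)@(5, 3): e=[48,0,-16] → ·  [on edge]
    (1,2)@(3, 5): e=[16,0,16] → #  [on edge]
    (2,2)@(5, 5): e=[36,4,-8] → ·
    (0,3)@(1, 7): e=[-16,0,48] → ·  [on edge]
    (1,3)@(3, 7): e=[4,4,24] → #
    (2,3)@(5, 7): e=[24,8,0] → ·  [on edge]
    (1,4)@(3, 9): e=[-8,8,32] → ·
    (2,4)@(5, 9): e=[12,12,8] → #
    (3,4)@(7, 9): e=[32,16,-16] → ·
    (2,5)@(5, 11): e=[0,16,16] → #  [on edge]
    (3,6)@(7, 13): e=[8,24,0] → ·  [on edge]
  covered (4 px):
    · · · · · ·
    · · · · · ·
    · # · · · ·
    · # · · · ·
    · · # · · ·
    · · # · · ·
    · · · · · ·
    · · · · · ·
    · · · · · ·
T3:
  2·area = 86
  edge (1, 16)→(0, 0): d=(-1,-16) top-left  bias=+0
  edge (0, 0)→(6, 10): d=(6,10) right/bottom  bias=-1
  edge (6, 10)→(1, 16): d=(-5,6) right/bottom  bias=-1
    (0,1)@(1, 3): e=[13,8,65] → #
    (1,1)@(3, 3): e=[45,-12,53] → ·
    (0,2)@(1, 5): e=[11,20,55] → #
    (1,2)@(3, 5): e=[43,0,43] → ·  [on edge]
    (0,3)@(1, 7): e=[9,32,45] → #
    (1,3)@(3, 7): e=[41,12,33] → #
    (2,3)@(5, 7): e=[73,-8,21] → ·
    (0,4)@(1, 9): e=[7,44,35] → #
    (2,4)@(5, 9): e=[71,4,11] → #
    (3,4)@(7, 9): e=[103,-16,-1] → ·
    (0,5)@(1, 11): e=[5,56,25] → #
    (3,5)@(7, 11): e=[101,-4,-11] → ·
    (4,7)@(9, 15): e=[129,0,-43] → ·  [on edge]
  covered (13 px):
    · · · · · ·
    # · · · · ·
    # · · · · ·
    # # · · · ·
    # # # · · ·
    # # # · · ·
    # # · · · ·
    # · · · · ·
    · · · · · ·

Final: [[2,3],[2,4],[3,4],[2,5],[3,5],[2,6],[3,6],[2,7]]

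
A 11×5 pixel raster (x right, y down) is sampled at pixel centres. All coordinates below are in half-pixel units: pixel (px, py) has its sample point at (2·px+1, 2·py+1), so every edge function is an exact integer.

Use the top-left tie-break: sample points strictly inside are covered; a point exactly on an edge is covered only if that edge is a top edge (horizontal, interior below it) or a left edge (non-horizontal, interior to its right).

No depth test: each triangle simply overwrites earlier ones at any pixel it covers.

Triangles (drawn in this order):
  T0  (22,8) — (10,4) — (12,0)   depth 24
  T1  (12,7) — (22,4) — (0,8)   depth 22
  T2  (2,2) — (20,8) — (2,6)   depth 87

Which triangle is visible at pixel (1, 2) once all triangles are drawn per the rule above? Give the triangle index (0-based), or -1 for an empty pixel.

T0:
  2·area = 56
  edge (22, 8)→(10, 4): d=(-12,-4) top-left  bias=+0
  edge (10, 4)→(12, 0): d=(2,-4) top-left  bias=+0
  edge (12, 0)→(22, 8): d=(10,8) right/bottom  bias=-1
    (0,0)@(1, 1): e=[0,-42,98] → ·  [on edge]
    (6,0)@(13, 1): e=[48,6,2] → █
    (7,0)@(15, 1): e=[56,14,-14] → ·
    (3,1)@(7, 3): e=[0,-14,70] → ·  [on edge]
    (5,1)@(11, 3): e=[16,2,38] → █
    (7,1)@(15, 3): e=[32,18,6] → █
    (8,1)@(17, 3): e=[40,26,-10] → ·
    (5,2)@(11, 5): e=[-8,6,58] → ·
    (6,2)@(13, 5): e=[0,14,42] → █  [on edge]
    (8,2)@(17, 5): e=[16,30,10] → █
    (9,2)@(19, 5): e=[24,38,-6] → ·
    (6,3)@(13, 7): e=[-24,18,62] → ·
    (9,3)@(19, 7): e=[0,42,14] → █  [on edge]
  covered (8 px):
    · · · · · · █ · · · ·
    · · · · · █ █ █ · · ·
    · · · · · · █ █ █ · ·
    · · · · · · · · · █ ·
    · · · · · · · · · · ·
T1:
  2·area = 26  (B↔C swapped to make it positive)
  edge (12, 7)→(0, 8): d=(-12,1) right/bottom  bias=-1
  edge (0, 8)→(22, 4): d=(22,-4) top-left  bias=+0
  edge (22, 4)→(12, 7): d=(-10,3) right/bottom  bias=-1
    (8,2)@(17, 5): e=[19,2,5] → █
    (9,2)@(19, 5): e=[17,10,-1] → ·
    (3,3)@(7, 7): e=[5,6,15] → █
    (4,3)@(9, 7): e=[3,14,9] → █
    (5,3)@(11, 7): e=[1,22,3] → █
    (6,3)@(13, 7): e=[-1,30,-3] → ·
    (8,3)@(17, 7): e=[-5,46,-15] → ·
    (3,4)@(7, 9): e=[-19,50,-5] → ·
    (4,4)@(9, 9): e=[-21,58,-11] → ·
    (5,4)@(11, 9): e=[-23,66,-17] → ·
  covered (4 px):
    · · · · · · · · · · ·
    · · · · · · · · · · ·
    · · · · · · · · █ · ·
    · · · █ █ █ · · · · ·
    · · · · · · · · · · ·
T2:
  2·area = 72
  edge (2, 2)→(20, 8): d=(18,6) right/bottom  bias=-1
  edge (20, 8)→(2, 6): d=(-18,-2) top-left  bias=+0
  edge (2, 6)→(2, 2): d=(0,-4) top-left  bias=+0
    (1,1)@(3, 3): e=[12,56,4] → █
    (2,1)@(5, 3): e=[0,60,12] → ·  [on edge]
    (1,2)@(3, 5): e=[48,20,4] → █
    (2,2)@(5, 5): e=[36,24,12] → █
    (3,2)@(7, 5): e=[24,28,20] → █
    (4,2)@(9, 5): e=[12,32,28] → █
    (5,2)@(11, 5): e=[0,36,36] → ·  [on edge]
    (1,3)@(3, 7): e=[84,-16,4] → ·
    (2,3)@(5, 7): e=[72,-12,12] → ·
    (3,3)@(7, 7): e=[60,-8,20] → ·
    (4,3)@(9, 7): e=[48,-4,28] → ·
    (5,3)@(11, 7): e=[36,0,36] → █  [on edge]
    (8,3)@(17, 7): e=[0,12,60] → ·  [on edge]
  covered (8 px):
    · · · · · · · · · · ·
    · █ · · · · · · · · ·
    · █ █ █ █ · · · · · ·
    · · · · · █ █ █ · · ·
    · · · · · · · · · · ·

Z-buffer (winner per pixel, '.' = empty):
  . . . . . . 0 . . . .
  . 2 . . . 0 0 0 . . .
  . 2 2 2 2 . 0 0 1 . .
  . . . 1 1 2 2 2 . 0 .
  . . . . . . . . . . .

Answer: 2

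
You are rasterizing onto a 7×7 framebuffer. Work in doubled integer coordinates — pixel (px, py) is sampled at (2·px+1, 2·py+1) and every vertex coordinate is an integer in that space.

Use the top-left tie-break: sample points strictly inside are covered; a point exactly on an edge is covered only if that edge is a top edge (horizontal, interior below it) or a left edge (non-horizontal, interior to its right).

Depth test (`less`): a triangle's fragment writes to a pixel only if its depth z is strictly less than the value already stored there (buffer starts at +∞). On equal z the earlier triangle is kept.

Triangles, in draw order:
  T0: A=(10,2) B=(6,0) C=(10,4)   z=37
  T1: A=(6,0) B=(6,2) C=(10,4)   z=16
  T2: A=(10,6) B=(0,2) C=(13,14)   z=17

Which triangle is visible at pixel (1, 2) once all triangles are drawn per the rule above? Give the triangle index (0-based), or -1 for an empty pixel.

T0:
  2·area = 8  (B↔C swapped to make it positive)
  edge (10, 2)→(10, 4): d=(0,2) right/bottom  bias=-1
  edge (10, 4)→(6, 0): d=(-4,-4) top-left  bias=+0
  edge (6, 0)→(10, 2): d=(4,2) right/bottom  bias=-1
    (3,0)@(7, 1): e=[6,0,2] → █  [on edge]
    (4,0)@(9, 1): e=[2,8,-2] → ·
    (3,1)@(7, 3): e=[6,-8,10] → ·
    (4,1)@(9, 3): e=[2,0,6] → █  [on edge]
    (5,1)@(11, 3): e=[-2,8,2] → ·
    (4,2)@(9, 5): e=[2,-8,14] → ·
    (5,2)@(11, 5): e=[-2,0,10] → ·  [on edge]
    (6,3)@(13, 7): e=[-6,0,14] → ·  [on edge]
  covered (2 px):
    · · · █ · · ·
    · · · · █ · ·
    · · · · · · ·
    · · · · · · ·
    · · · · · · ·
    · · · · · · ·
    · · · · · · ·
T1:
  2·area = 8  (B↔C swapped to make it positive)
  edge (6, 0)→(10, 4): d=(4,4) right/bottom  bias=-1
  edge (10, 4)→(6, 2): d=(-4,-2) top-left  bias=+0
  edge (6, 2)→(6, 0): d=(0,-2) top-left  bias=+0
    (3,0)@(7, 1): e=[0,6,2] → ·  [on edge]
    (4,1)@(9, 3): e=[0,2,6] → ·  [on edge]
    (5,2)@(11, 5): e=[0,-2,10] → ·  [on edge]
    (6,3)@(13, 7): e=[0,-6,14] → ·  [on edge]
  covered (0 px):
    · · · · · · ·
    · · · · · · ·
    · · · · · · ·
    · · · · · · ·
    · · · · · · ·
    · · · · · · ·
    · · · · · · ·
T2:
  2·area = 68  (B↔C swapped to make it positive)
  edge (10, 6)→(13, 14): d=(3,8) right/bottom  bias=-1
  edge (13, 14)→(0, 2): d=(-13,-12) top-left  bias=+0
  edge (0, 2)→(10, 6): d=(10,4) right/bottom  bias=-1
    (2,2)@(5, 5): e=[37,21,10] → █
    (3,2)@(7, 5): e=[21,45,2] → █
    (4,2)@(9, 5): e=[5,69,-6] → ·
    (2,3)@(5, 7): e=[43,-5,30] → ·
    (3,3)@(7, 7): e=[27,19,22] → █
    (4,3)@(9, 7): e=[11,43,14] → █
    (5,3)@(11, 7): e=[-5,67,6] → ·
    (3,4)@(7, 9): e=[33,-7,42] → ·
    (4,4)@(9, 9): e=[17,17,34] → █
    (5,4)@(11, 9): e=[1,41,26] → █
    (6,4)@(13, 9): e=[-15,65,18] → ·
    (4,5)@(9, 11): e=[23,-9,54] → ·
  covered (7 px):
    · · · · · · ·
    · · · · · · ·
    · · █ █ · · ·
    · · · █ █ · ·
    · · · · █ █ ·
    · · · · · █ ·
    · · · · · · ·

Z-buffer (winner per pixel, '.' = empty):
  . . . 0 . . .
  . . . . 0 . .
  . . 2 2 . . .
  . . . 2 2 . .
  . . . . 2 2 .
  . . . . . 2 .
  . . . . . . .

Result: -1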